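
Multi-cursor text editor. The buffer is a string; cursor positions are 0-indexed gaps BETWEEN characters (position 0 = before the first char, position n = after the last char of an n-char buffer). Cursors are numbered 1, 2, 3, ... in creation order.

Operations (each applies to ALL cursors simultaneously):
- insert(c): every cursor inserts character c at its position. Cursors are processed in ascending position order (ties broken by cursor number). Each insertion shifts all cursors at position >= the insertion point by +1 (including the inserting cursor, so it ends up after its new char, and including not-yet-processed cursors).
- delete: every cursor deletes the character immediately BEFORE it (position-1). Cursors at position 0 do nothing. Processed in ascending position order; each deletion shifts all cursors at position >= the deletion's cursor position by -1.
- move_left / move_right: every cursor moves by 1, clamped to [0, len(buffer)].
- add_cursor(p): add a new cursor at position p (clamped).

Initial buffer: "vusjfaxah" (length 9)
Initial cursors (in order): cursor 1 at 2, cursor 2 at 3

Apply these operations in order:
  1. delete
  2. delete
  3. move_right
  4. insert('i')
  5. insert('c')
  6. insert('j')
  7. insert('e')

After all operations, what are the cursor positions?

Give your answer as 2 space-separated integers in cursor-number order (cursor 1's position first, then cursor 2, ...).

Answer: 9 9

Derivation:
After op 1 (delete): buffer="vjfaxah" (len 7), cursors c1@1 c2@1, authorship .......
After op 2 (delete): buffer="jfaxah" (len 6), cursors c1@0 c2@0, authorship ......
After op 3 (move_right): buffer="jfaxah" (len 6), cursors c1@1 c2@1, authorship ......
After op 4 (insert('i')): buffer="jiifaxah" (len 8), cursors c1@3 c2@3, authorship .12.....
After op 5 (insert('c')): buffer="jiiccfaxah" (len 10), cursors c1@5 c2@5, authorship .1212.....
After op 6 (insert('j')): buffer="jiiccjjfaxah" (len 12), cursors c1@7 c2@7, authorship .121212.....
After op 7 (insert('e')): buffer="jiiccjjeefaxah" (len 14), cursors c1@9 c2@9, authorship .12121212.....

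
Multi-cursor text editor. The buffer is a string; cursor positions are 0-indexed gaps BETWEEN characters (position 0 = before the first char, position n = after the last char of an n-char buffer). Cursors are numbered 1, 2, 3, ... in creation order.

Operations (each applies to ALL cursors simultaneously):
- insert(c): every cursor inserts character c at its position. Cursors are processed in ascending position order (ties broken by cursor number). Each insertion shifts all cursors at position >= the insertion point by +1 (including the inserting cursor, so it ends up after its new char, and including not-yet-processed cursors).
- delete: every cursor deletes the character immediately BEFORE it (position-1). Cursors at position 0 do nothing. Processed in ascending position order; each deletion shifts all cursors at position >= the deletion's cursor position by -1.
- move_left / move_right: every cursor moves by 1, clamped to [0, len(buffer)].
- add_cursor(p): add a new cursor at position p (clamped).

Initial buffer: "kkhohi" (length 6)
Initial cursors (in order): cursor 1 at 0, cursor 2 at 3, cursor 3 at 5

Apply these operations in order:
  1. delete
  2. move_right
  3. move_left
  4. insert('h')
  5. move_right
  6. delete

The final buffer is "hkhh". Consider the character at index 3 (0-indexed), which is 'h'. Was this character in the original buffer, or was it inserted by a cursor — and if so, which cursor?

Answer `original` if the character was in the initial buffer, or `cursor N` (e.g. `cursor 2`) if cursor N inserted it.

Answer: cursor 3

Derivation:
After op 1 (delete): buffer="kkoi" (len 4), cursors c1@0 c2@2 c3@3, authorship ....
After op 2 (move_right): buffer="kkoi" (len 4), cursors c1@1 c2@3 c3@4, authorship ....
After op 3 (move_left): buffer="kkoi" (len 4), cursors c1@0 c2@2 c3@3, authorship ....
After op 4 (insert('h')): buffer="hkkhohi" (len 7), cursors c1@1 c2@4 c3@6, authorship 1..2.3.
After op 5 (move_right): buffer="hkkhohi" (len 7), cursors c1@2 c2@5 c3@7, authorship 1..2.3.
After op 6 (delete): buffer="hkhh" (len 4), cursors c1@1 c2@3 c3@4, authorship 1.23
Authorship (.=original, N=cursor N): 1 . 2 3
Index 3: author = 3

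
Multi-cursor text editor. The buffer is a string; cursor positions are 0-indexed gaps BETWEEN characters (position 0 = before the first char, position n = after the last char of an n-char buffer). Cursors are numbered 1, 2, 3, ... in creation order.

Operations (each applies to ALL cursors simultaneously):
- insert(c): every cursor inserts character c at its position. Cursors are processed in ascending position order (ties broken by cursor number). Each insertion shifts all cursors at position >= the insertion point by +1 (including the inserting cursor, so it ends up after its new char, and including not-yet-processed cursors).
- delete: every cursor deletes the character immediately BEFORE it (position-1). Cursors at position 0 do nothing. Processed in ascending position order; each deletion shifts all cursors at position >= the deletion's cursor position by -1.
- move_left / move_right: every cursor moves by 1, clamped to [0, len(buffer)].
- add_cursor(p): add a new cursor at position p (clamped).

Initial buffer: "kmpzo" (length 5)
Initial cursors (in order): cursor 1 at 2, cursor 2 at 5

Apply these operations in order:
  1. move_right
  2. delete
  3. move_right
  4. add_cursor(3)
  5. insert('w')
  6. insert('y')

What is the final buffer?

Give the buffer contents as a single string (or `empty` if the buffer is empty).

After op 1 (move_right): buffer="kmpzo" (len 5), cursors c1@3 c2@5, authorship .....
After op 2 (delete): buffer="kmz" (len 3), cursors c1@2 c2@3, authorship ...
After op 3 (move_right): buffer="kmz" (len 3), cursors c1@3 c2@3, authorship ...
After op 4 (add_cursor(3)): buffer="kmz" (len 3), cursors c1@3 c2@3 c3@3, authorship ...
After op 5 (insert('w')): buffer="kmzwww" (len 6), cursors c1@6 c2@6 c3@6, authorship ...123
After op 6 (insert('y')): buffer="kmzwwwyyy" (len 9), cursors c1@9 c2@9 c3@9, authorship ...123123

Answer: kmzwwwyyy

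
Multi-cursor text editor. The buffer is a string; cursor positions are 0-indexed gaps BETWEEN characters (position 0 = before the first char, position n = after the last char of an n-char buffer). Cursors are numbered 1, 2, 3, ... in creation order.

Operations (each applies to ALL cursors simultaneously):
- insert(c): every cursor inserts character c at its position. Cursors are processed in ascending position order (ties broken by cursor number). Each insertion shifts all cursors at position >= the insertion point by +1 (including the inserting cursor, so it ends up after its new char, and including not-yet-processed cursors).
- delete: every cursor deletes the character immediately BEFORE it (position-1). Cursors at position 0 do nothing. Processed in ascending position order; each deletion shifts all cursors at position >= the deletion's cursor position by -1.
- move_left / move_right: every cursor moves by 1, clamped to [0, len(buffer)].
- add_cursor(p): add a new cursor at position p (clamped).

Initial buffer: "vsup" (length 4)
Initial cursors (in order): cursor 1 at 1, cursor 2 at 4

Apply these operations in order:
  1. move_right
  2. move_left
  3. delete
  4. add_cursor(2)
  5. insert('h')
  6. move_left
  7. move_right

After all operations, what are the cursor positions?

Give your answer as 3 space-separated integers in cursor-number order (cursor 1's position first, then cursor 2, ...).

Answer: 1 3 5

Derivation:
After op 1 (move_right): buffer="vsup" (len 4), cursors c1@2 c2@4, authorship ....
After op 2 (move_left): buffer="vsup" (len 4), cursors c1@1 c2@3, authorship ....
After op 3 (delete): buffer="sp" (len 2), cursors c1@0 c2@1, authorship ..
After op 4 (add_cursor(2)): buffer="sp" (len 2), cursors c1@0 c2@1 c3@2, authorship ..
After op 5 (insert('h')): buffer="hshph" (len 5), cursors c1@1 c2@3 c3@5, authorship 1.2.3
After op 6 (move_left): buffer="hshph" (len 5), cursors c1@0 c2@2 c3@4, authorship 1.2.3
After op 7 (move_right): buffer="hshph" (len 5), cursors c1@1 c2@3 c3@5, authorship 1.2.3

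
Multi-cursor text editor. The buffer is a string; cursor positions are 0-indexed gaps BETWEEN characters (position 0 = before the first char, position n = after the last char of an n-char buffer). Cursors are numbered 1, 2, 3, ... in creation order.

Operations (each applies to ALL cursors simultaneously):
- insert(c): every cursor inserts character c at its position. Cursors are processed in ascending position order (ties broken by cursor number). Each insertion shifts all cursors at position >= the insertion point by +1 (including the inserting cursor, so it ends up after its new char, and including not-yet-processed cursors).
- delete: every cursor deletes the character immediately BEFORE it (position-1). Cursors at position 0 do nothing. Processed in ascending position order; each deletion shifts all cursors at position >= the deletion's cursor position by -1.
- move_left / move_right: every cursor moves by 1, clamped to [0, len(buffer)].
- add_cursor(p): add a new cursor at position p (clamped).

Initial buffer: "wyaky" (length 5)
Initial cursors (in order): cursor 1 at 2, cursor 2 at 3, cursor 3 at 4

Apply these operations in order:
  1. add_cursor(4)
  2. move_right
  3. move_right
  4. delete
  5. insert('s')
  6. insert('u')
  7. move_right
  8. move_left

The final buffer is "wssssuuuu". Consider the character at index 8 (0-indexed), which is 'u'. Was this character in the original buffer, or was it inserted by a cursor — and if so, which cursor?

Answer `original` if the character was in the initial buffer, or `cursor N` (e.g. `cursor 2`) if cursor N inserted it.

After op 1 (add_cursor(4)): buffer="wyaky" (len 5), cursors c1@2 c2@3 c3@4 c4@4, authorship .....
After op 2 (move_right): buffer="wyaky" (len 5), cursors c1@3 c2@4 c3@5 c4@5, authorship .....
After op 3 (move_right): buffer="wyaky" (len 5), cursors c1@4 c2@5 c3@5 c4@5, authorship .....
After op 4 (delete): buffer="w" (len 1), cursors c1@1 c2@1 c3@1 c4@1, authorship .
After op 5 (insert('s')): buffer="wssss" (len 5), cursors c1@5 c2@5 c3@5 c4@5, authorship .1234
After op 6 (insert('u')): buffer="wssssuuuu" (len 9), cursors c1@9 c2@9 c3@9 c4@9, authorship .12341234
After op 7 (move_right): buffer="wssssuuuu" (len 9), cursors c1@9 c2@9 c3@9 c4@9, authorship .12341234
After op 8 (move_left): buffer="wssssuuuu" (len 9), cursors c1@8 c2@8 c3@8 c4@8, authorship .12341234
Authorship (.=original, N=cursor N): . 1 2 3 4 1 2 3 4
Index 8: author = 4

Answer: cursor 4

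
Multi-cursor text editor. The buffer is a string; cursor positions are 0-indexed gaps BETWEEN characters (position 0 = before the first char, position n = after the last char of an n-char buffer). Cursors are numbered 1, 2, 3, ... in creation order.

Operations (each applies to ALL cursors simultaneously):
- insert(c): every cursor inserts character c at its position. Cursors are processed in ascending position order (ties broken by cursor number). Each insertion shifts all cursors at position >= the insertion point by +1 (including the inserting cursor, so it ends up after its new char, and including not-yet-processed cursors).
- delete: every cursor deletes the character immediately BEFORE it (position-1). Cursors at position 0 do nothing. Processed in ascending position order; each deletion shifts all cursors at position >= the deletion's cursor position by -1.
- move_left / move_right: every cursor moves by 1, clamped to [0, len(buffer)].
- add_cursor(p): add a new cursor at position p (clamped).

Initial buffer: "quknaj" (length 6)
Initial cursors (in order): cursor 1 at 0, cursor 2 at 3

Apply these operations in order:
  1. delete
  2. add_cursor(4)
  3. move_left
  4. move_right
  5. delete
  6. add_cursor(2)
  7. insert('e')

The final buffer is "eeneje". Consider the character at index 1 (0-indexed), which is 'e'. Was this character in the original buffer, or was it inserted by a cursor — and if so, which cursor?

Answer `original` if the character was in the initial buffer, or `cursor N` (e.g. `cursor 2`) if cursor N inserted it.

Answer: cursor 2

Derivation:
After op 1 (delete): buffer="qunaj" (len 5), cursors c1@0 c2@2, authorship .....
After op 2 (add_cursor(4)): buffer="qunaj" (len 5), cursors c1@0 c2@2 c3@4, authorship .....
After op 3 (move_left): buffer="qunaj" (len 5), cursors c1@0 c2@1 c3@3, authorship .....
After op 4 (move_right): buffer="qunaj" (len 5), cursors c1@1 c2@2 c3@4, authorship .....
After op 5 (delete): buffer="nj" (len 2), cursors c1@0 c2@0 c3@1, authorship ..
After op 6 (add_cursor(2)): buffer="nj" (len 2), cursors c1@0 c2@0 c3@1 c4@2, authorship ..
After op 7 (insert('e')): buffer="eeneje" (len 6), cursors c1@2 c2@2 c3@4 c4@6, authorship 12.3.4
Authorship (.=original, N=cursor N): 1 2 . 3 . 4
Index 1: author = 2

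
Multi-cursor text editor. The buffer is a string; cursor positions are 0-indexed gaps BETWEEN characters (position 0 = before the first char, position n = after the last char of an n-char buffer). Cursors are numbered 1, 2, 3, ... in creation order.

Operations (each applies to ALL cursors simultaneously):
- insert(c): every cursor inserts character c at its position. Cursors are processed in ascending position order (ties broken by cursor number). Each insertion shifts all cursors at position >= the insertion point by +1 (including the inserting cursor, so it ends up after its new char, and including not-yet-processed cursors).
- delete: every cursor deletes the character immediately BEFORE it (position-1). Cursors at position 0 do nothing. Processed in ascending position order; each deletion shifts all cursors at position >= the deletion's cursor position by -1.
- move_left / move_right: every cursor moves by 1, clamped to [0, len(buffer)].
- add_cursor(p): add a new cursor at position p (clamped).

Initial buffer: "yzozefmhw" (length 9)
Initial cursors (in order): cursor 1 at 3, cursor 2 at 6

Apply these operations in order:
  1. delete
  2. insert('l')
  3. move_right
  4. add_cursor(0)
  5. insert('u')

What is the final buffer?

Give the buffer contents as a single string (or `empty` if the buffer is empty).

After op 1 (delete): buffer="yzzemhw" (len 7), cursors c1@2 c2@4, authorship .......
After op 2 (insert('l')): buffer="yzlzelmhw" (len 9), cursors c1@3 c2@6, authorship ..1..2...
After op 3 (move_right): buffer="yzlzelmhw" (len 9), cursors c1@4 c2@7, authorship ..1..2...
After op 4 (add_cursor(0)): buffer="yzlzelmhw" (len 9), cursors c3@0 c1@4 c2@7, authorship ..1..2...
After op 5 (insert('u')): buffer="uyzlzuelmuhw" (len 12), cursors c3@1 c1@6 c2@10, authorship 3..1.1.2.2..

Answer: uyzlzuelmuhw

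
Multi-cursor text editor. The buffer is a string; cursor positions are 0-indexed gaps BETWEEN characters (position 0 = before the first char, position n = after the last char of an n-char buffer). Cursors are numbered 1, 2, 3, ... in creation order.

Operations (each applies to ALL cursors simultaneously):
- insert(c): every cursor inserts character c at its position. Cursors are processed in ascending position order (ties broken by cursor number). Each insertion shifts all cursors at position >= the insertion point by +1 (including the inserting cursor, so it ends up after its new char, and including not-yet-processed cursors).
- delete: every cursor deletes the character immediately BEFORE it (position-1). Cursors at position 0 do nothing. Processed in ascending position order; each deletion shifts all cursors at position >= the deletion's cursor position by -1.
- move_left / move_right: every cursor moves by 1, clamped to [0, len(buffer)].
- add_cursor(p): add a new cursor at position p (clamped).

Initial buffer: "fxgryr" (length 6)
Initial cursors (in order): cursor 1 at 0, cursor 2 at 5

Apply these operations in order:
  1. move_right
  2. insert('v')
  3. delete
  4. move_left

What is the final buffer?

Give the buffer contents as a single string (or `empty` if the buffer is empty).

Answer: fxgryr

Derivation:
After op 1 (move_right): buffer="fxgryr" (len 6), cursors c1@1 c2@6, authorship ......
After op 2 (insert('v')): buffer="fvxgryrv" (len 8), cursors c1@2 c2@8, authorship .1.....2
After op 3 (delete): buffer="fxgryr" (len 6), cursors c1@1 c2@6, authorship ......
After op 4 (move_left): buffer="fxgryr" (len 6), cursors c1@0 c2@5, authorship ......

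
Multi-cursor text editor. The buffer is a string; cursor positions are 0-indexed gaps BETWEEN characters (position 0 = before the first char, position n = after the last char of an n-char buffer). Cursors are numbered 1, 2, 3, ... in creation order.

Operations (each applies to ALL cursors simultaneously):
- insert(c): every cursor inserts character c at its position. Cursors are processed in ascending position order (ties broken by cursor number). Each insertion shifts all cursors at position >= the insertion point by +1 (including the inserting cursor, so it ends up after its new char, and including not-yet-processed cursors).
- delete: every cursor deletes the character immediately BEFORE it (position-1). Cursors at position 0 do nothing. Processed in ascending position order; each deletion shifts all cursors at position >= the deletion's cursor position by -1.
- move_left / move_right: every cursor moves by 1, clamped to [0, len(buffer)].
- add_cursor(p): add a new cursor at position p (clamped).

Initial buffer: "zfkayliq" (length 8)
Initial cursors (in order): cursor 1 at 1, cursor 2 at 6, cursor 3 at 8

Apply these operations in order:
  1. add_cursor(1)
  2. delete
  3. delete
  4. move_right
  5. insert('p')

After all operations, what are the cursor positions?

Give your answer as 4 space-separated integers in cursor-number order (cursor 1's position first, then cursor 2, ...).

After op 1 (add_cursor(1)): buffer="zfkayliq" (len 8), cursors c1@1 c4@1 c2@6 c3@8, authorship ........
After op 2 (delete): buffer="fkayi" (len 5), cursors c1@0 c4@0 c2@4 c3@5, authorship .....
After op 3 (delete): buffer="fka" (len 3), cursors c1@0 c4@0 c2@3 c3@3, authorship ...
After op 4 (move_right): buffer="fka" (len 3), cursors c1@1 c4@1 c2@3 c3@3, authorship ...
After op 5 (insert('p')): buffer="fppkapp" (len 7), cursors c1@3 c4@3 c2@7 c3@7, authorship .14..23

Answer: 3 7 7 3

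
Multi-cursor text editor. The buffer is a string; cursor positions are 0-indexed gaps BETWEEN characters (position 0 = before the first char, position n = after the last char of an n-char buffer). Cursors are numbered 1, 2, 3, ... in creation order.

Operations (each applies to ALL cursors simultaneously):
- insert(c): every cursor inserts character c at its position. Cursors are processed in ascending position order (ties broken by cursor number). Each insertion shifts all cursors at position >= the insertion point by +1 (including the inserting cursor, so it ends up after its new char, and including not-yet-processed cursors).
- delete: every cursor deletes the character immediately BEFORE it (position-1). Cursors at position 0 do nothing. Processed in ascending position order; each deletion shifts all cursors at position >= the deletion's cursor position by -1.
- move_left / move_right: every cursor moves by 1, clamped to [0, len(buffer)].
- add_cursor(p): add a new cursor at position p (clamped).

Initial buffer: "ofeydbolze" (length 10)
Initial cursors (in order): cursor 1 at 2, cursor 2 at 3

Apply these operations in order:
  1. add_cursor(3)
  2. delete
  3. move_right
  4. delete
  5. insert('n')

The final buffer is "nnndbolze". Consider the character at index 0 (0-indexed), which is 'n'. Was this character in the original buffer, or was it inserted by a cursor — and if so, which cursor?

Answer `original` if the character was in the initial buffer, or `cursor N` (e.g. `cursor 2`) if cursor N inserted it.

After op 1 (add_cursor(3)): buffer="ofeydbolze" (len 10), cursors c1@2 c2@3 c3@3, authorship ..........
After op 2 (delete): buffer="ydbolze" (len 7), cursors c1@0 c2@0 c3@0, authorship .......
After op 3 (move_right): buffer="ydbolze" (len 7), cursors c1@1 c2@1 c3@1, authorship .......
After op 4 (delete): buffer="dbolze" (len 6), cursors c1@0 c2@0 c3@0, authorship ......
After op 5 (insert('n')): buffer="nnndbolze" (len 9), cursors c1@3 c2@3 c3@3, authorship 123......
Authorship (.=original, N=cursor N): 1 2 3 . . . . . .
Index 0: author = 1

Answer: cursor 1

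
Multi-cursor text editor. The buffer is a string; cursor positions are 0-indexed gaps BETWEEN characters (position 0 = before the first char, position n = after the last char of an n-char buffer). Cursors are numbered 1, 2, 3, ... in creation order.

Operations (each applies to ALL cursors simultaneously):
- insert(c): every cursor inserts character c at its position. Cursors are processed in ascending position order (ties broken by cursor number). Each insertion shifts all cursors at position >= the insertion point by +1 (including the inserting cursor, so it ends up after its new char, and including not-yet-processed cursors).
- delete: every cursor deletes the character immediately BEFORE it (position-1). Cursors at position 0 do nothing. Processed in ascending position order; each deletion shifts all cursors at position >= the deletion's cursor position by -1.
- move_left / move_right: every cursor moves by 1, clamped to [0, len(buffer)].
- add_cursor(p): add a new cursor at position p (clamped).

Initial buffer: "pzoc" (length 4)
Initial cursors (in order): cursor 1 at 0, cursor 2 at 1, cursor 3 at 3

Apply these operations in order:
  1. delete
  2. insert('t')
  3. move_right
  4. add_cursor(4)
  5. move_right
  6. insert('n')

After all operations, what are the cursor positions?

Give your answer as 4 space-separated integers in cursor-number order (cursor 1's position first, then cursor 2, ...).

Answer: 6 6 9 9

Derivation:
After op 1 (delete): buffer="zc" (len 2), cursors c1@0 c2@0 c3@1, authorship ..
After op 2 (insert('t')): buffer="ttztc" (len 5), cursors c1@2 c2@2 c3@4, authorship 12.3.
After op 3 (move_right): buffer="ttztc" (len 5), cursors c1@3 c2@3 c3@5, authorship 12.3.
After op 4 (add_cursor(4)): buffer="ttztc" (len 5), cursors c1@3 c2@3 c4@4 c3@5, authorship 12.3.
After op 5 (move_right): buffer="ttztc" (len 5), cursors c1@4 c2@4 c3@5 c4@5, authorship 12.3.
After op 6 (insert('n')): buffer="ttztnncnn" (len 9), cursors c1@6 c2@6 c3@9 c4@9, authorship 12.312.34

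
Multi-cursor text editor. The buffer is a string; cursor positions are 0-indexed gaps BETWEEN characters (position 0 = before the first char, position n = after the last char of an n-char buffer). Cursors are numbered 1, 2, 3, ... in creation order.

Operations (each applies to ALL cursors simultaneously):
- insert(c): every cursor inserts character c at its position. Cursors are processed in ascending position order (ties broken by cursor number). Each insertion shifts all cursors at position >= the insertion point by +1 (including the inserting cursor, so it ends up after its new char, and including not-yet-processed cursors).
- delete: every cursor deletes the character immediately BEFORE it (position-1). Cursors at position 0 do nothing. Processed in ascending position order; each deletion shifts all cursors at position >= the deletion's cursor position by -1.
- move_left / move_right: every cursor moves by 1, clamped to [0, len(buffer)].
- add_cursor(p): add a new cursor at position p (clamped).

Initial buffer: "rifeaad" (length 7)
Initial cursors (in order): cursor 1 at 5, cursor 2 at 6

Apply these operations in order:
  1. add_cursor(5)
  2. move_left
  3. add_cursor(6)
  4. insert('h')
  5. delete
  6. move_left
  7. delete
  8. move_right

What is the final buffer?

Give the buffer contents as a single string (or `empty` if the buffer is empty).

Answer: rad

Derivation:
After op 1 (add_cursor(5)): buffer="rifeaad" (len 7), cursors c1@5 c3@5 c2@6, authorship .......
After op 2 (move_left): buffer="rifeaad" (len 7), cursors c1@4 c3@4 c2@5, authorship .......
After op 3 (add_cursor(6)): buffer="rifeaad" (len 7), cursors c1@4 c3@4 c2@5 c4@6, authorship .......
After op 4 (insert('h')): buffer="rifehhahahd" (len 11), cursors c1@6 c3@6 c2@8 c4@10, authorship ....13.2.4.
After op 5 (delete): buffer="rifeaad" (len 7), cursors c1@4 c3@4 c2@5 c4@6, authorship .......
After op 6 (move_left): buffer="rifeaad" (len 7), cursors c1@3 c3@3 c2@4 c4@5, authorship .......
After op 7 (delete): buffer="rad" (len 3), cursors c1@1 c2@1 c3@1 c4@1, authorship ...
After op 8 (move_right): buffer="rad" (len 3), cursors c1@2 c2@2 c3@2 c4@2, authorship ...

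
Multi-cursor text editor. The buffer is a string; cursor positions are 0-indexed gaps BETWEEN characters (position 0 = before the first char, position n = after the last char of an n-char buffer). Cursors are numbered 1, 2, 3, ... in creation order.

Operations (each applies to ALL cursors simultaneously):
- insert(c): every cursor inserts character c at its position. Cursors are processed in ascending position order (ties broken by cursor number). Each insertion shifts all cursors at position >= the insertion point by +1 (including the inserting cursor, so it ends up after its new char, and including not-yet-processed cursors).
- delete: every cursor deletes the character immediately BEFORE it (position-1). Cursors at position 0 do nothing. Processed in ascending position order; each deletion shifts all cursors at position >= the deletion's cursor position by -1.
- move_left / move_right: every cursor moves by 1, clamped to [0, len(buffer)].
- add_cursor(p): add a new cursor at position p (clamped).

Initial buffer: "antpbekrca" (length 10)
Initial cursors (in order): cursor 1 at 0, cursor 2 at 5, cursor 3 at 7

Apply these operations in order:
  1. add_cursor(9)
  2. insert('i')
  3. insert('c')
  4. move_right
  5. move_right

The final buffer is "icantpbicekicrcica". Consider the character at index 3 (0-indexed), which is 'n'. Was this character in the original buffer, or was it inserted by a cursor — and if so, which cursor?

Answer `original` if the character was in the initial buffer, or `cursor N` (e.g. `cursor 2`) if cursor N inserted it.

After op 1 (add_cursor(9)): buffer="antpbekrca" (len 10), cursors c1@0 c2@5 c3@7 c4@9, authorship ..........
After op 2 (insert('i')): buffer="iantpbiekircia" (len 14), cursors c1@1 c2@7 c3@10 c4@13, authorship 1.....2..3..4.
After op 3 (insert('c')): buffer="icantpbicekicrcica" (len 18), cursors c1@2 c2@9 c3@13 c4@17, authorship 11.....22..33..44.
After op 4 (move_right): buffer="icantpbicekicrcica" (len 18), cursors c1@3 c2@10 c3@14 c4@18, authorship 11.....22..33..44.
After op 5 (move_right): buffer="icantpbicekicrcica" (len 18), cursors c1@4 c2@11 c3@15 c4@18, authorship 11.....22..33..44.
Authorship (.=original, N=cursor N): 1 1 . . . . . 2 2 . . 3 3 . . 4 4 .
Index 3: author = original

Answer: original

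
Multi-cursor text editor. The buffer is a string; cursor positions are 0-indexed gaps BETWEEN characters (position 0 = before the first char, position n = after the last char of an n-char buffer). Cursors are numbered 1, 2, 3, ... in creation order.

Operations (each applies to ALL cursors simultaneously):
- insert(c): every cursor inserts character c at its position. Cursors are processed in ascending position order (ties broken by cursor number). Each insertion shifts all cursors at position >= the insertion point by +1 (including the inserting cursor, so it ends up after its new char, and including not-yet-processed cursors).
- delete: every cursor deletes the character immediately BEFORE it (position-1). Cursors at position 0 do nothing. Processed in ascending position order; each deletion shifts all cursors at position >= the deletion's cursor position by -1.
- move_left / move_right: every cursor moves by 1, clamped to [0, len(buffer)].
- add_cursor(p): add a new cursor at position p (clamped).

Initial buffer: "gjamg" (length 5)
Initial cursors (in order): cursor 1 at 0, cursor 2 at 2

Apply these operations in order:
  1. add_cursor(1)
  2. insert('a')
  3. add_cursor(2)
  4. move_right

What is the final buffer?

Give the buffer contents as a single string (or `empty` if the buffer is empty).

After op 1 (add_cursor(1)): buffer="gjamg" (len 5), cursors c1@0 c3@1 c2@2, authorship .....
After op 2 (insert('a')): buffer="agajaamg" (len 8), cursors c1@1 c3@3 c2@5, authorship 1.3.2...
After op 3 (add_cursor(2)): buffer="agajaamg" (len 8), cursors c1@1 c4@2 c3@3 c2@5, authorship 1.3.2...
After op 4 (move_right): buffer="agajaamg" (len 8), cursors c1@2 c4@3 c3@4 c2@6, authorship 1.3.2...

Answer: agajaamg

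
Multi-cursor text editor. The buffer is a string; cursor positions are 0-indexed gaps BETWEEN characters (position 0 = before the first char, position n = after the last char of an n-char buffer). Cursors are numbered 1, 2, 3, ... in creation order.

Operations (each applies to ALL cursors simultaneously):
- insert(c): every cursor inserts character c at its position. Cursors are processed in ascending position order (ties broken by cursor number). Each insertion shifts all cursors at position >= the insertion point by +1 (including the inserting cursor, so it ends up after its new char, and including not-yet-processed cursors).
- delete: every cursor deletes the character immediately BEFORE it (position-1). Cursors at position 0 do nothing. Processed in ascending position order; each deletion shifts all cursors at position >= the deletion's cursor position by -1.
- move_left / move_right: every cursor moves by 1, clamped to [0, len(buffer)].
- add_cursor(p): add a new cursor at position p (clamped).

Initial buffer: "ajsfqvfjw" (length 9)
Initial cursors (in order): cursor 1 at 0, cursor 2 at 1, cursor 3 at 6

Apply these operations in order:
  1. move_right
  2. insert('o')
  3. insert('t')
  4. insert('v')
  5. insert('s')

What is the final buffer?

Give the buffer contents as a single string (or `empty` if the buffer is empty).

Answer: aotvsjotvssfqvfotvsjw

Derivation:
After op 1 (move_right): buffer="ajsfqvfjw" (len 9), cursors c1@1 c2@2 c3@7, authorship .........
After op 2 (insert('o')): buffer="aojosfqvfojw" (len 12), cursors c1@2 c2@4 c3@10, authorship .1.2.....3..
After op 3 (insert('t')): buffer="aotjotsfqvfotjw" (len 15), cursors c1@3 c2@6 c3@13, authorship .11.22.....33..
After op 4 (insert('v')): buffer="aotvjotvsfqvfotvjw" (len 18), cursors c1@4 c2@8 c3@16, authorship .111.222.....333..
After op 5 (insert('s')): buffer="aotvsjotvssfqvfotvsjw" (len 21), cursors c1@5 c2@10 c3@19, authorship .1111.2222.....3333..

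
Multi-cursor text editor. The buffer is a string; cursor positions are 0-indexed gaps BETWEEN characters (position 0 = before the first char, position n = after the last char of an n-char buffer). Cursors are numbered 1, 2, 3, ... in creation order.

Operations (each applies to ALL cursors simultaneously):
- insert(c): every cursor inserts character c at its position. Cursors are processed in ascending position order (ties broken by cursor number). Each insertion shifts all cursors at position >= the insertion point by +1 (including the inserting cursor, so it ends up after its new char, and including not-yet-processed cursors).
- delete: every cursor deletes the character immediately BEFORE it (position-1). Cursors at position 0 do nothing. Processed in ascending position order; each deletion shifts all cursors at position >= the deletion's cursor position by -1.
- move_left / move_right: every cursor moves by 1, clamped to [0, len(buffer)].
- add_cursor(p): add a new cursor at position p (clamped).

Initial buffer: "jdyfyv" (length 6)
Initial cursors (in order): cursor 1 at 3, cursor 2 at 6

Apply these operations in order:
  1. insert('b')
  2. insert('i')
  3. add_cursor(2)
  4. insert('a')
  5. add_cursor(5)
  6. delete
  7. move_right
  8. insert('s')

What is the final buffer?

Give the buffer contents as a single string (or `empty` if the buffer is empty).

After op 1 (insert('b')): buffer="jdybfyvb" (len 8), cursors c1@4 c2@8, authorship ...1...2
After op 2 (insert('i')): buffer="jdybifyvbi" (len 10), cursors c1@5 c2@10, authorship ...11...22
After op 3 (add_cursor(2)): buffer="jdybifyvbi" (len 10), cursors c3@2 c1@5 c2@10, authorship ...11...22
After op 4 (insert('a')): buffer="jdaybiafyvbia" (len 13), cursors c3@3 c1@7 c2@13, authorship ..3.111...222
After op 5 (add_cursor(5)): buffer="jdaybiafyvbia" (len 13), cursors c3@3 c4@5 c1@7 c2@13, authorship ..3.111...222
After op 6 (delete): buffer="jdyifyvbi" (len 9), cursors c3@2 c4@3 c1@4 c2@9, authorship ...1...22
After op 7 (move_right): buffer="jdyifyvbi" (len 9), cursors c3@3 c4@4 c1@5 c2@9, authorship ...1...22
After op 8 (insert('s')): buffer="jdysisfsyvbis" (len 13), cursors c3@4 c4@6 c1@8 c2@13, authorship ...314.1..222

Answer: jdysisfsyvbis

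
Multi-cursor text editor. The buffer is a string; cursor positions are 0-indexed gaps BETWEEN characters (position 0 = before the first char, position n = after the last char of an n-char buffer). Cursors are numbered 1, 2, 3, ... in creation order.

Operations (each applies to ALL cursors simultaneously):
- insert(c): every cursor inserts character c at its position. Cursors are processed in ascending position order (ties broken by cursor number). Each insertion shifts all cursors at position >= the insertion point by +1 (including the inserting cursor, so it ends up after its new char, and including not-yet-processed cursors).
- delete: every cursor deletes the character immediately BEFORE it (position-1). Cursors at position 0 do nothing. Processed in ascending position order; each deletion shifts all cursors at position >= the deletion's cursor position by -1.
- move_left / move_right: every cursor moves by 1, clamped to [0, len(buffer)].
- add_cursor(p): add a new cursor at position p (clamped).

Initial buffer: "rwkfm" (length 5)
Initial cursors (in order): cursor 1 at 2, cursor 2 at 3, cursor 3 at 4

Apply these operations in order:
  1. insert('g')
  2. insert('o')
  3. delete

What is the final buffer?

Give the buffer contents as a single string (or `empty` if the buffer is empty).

After op 1 (insert('g')): buffer="rwgkgfgm" (len 8), cursors c1@3 c2@5 c3@7, authorship ..1.2.3.
After op 2 (insert('o')): buffer="rwgokgofgom" (len 11), cursors c1@4 c2@7 c3@10, authorship ..11.22.33.
After op 3 (delete): buffer="rwgkgfgm" (len 8), cursors c1@3 c2@5 c3@7, authorship ..1.2.3.

Answer: rwgkgfgm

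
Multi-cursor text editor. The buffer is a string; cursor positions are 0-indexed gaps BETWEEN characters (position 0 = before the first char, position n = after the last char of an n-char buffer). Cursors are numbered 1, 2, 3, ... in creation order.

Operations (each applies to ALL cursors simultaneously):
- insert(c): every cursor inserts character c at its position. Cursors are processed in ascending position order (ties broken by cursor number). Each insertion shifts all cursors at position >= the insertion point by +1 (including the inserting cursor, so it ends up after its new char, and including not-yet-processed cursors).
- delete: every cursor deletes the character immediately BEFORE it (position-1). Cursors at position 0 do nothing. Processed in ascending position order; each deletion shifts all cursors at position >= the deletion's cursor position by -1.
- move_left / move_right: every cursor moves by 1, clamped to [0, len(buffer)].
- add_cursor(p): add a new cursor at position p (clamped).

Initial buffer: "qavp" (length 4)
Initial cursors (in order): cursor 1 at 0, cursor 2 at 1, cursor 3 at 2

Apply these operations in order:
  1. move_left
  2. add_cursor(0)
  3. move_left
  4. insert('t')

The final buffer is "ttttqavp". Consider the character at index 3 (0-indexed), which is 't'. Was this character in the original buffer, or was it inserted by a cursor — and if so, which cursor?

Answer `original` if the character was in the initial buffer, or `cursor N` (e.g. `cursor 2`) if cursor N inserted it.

After op 1 (move_left): buffer="qavp" (len 4), cursors c1@0 c2@0 c3@1, authorship ....
After op 2 (add_cursor(0)): buffer="qavp" (len 4), cursors c1@0 c2@0 c4@0 c3@1, authorship ....
After op 3 (move_left): buffer="qavp" (len 4), cursors c1@0 c2@0 c3@0 c4@0, authorship ....
After op 4 (insert('t')): buffer="ttttqavp" (len 8), cursors c1@4 c2@4 c3@4 c4@4, authorship 1234....
Authorship (.=original, N=cursor N): 1 2 3 4 . . . .
Index 3: author = 4

Answer: cursor 4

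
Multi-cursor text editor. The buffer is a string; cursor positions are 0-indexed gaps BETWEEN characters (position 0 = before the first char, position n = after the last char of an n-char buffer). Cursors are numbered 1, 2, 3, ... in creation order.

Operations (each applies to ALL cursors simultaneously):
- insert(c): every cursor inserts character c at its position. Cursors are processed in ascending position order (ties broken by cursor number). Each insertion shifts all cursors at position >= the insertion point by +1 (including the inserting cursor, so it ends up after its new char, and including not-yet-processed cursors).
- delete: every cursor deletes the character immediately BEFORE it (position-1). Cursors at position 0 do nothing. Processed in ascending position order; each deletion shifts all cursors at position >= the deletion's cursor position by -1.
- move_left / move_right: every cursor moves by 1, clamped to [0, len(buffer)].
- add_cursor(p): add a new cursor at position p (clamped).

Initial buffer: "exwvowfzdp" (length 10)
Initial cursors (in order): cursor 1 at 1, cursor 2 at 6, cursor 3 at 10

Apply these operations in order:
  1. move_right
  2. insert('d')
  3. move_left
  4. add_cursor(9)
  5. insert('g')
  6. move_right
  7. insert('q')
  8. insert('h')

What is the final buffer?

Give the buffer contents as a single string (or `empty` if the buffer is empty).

Answer: exgdqhwvowfgdqhgzqhdpgdqh

Derivation:
After op 1 (move_right): buffer="exwvowfzdp" (len 10), cursors c1@2 c2@7 c3@10, authorship ..........
After op 2 (insert('d')): buffer="exdwvowfdzdpd" (len 13), cursors c1@3 c2@9 c3@13, authorship ..1.....2...3
After op 3 (move_left): buffer="exdwvowfdzdpd" (len 13), cursors c1@2 c2@8 c3@12, authorship ..1.....2...3
After op 4 (add_cursor(9)): buffer="exdwvowfdzdpd" (len 13), cursors c1@2 c2@8 c4@9 c3@12, authorship ..1.....2...3
After op 5 (insert('g')): buffer="exgdwvowfgdgzdpgd" (len 17), cursors c1@3 c2@10 c4@12 c3@16, authorship ..11.....224...33
After op 6 (move_right): buffer="exgdwvowfgdgzdpgd" (len 17), cursors c1@4 c2@11 c4@13 c3@17, authorship ..11.....224...33
After op 7 (insert('q')): buffer="exgdqwvowfgdqgzqdpgdq" (len 21), cursors c1@5 c2@13 c4@16 c3@21, authorship ..111.....2224.4..333
After op 8 (insert('h')): buffer="exgdqhwvowfgdqhgzqhdpgdqh" (len 25), cursors c1@6 c2@15 c4@19 c3@25, authorship ..1111.....22224.44..3333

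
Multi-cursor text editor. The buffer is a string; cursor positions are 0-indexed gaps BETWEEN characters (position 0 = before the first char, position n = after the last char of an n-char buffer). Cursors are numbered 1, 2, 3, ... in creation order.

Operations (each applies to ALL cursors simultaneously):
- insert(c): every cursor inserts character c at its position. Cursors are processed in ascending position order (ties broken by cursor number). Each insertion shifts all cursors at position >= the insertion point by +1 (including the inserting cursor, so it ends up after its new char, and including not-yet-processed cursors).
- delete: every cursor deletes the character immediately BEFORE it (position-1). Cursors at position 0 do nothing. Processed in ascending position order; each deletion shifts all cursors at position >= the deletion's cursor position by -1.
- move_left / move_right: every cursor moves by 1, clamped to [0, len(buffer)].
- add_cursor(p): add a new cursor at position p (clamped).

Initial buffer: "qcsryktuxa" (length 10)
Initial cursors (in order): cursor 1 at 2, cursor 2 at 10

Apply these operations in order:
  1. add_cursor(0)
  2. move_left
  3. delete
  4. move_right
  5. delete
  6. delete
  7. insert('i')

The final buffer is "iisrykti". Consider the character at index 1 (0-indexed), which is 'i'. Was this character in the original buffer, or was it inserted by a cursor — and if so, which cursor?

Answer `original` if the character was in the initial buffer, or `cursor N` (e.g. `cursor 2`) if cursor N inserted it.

Answer: cursor 3

Derivation:
After op 1 (add_cursor(0)): buffer="qcsryktuxa" (len 10), cursors c3@0 c1@2 c2@10, authorship ..........
After op 2 (move_left): buffer="qcsryktuxa" (len 10), cursors c3@0 c1@1 c2@9, authorship ..........
After op 3 (delete): buffer="csryktua" (len 8), cursors c1@0 c3@0 c2@7, authorship ........
After op 4 (move_right): buffer="csryktua" (len 8), cursors c1@1 c3@1 c2@8, authorship ........
After op 5 (delete): buffer="sryktu" (len 6), cursors c1@0 c3@0 c2@6, authorship ......
After op 6 (delete): buffer="srykt" (len 5), cursors c1@0 c3@0 c2@5, authorship .....
After op 7 (insert('i')): buffer="iisrykti" (len 8), cursors c1@2 c3@2 c2@8, authorship 13.....2
Authorship (.=original, N=cursor N): 1 3 . . . . . 2
Index 1: author = 3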